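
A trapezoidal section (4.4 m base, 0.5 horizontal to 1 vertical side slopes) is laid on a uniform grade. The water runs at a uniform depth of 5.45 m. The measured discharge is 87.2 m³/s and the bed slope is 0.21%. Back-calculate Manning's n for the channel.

With bottom width b = 4.4 m and side slope z = 0.5: A = (b + zy)y = (4.4 + 0.5×5.45)×5.45 = 38.83 m²; P = b + 2y√(1+z²) = 4.4 + 2×5.45×1.118 = 16.59 m.
Hydraulic radius R = A/P = 38.83/16.59 = 2.341 m.
Rearranging Manning's equation: n = (1/Q) A R^(2/3) S^(1/2) = (1/87.2) × 38.83 × 2.341^(2/3) × √0.0021 = 0.036.

n = 0.036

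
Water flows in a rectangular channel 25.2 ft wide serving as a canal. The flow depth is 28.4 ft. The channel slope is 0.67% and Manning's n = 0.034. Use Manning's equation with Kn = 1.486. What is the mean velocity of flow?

Flow area A = b·y = 25.2 × 28.4 = 715.7 ft². Wetted perimeter P = b + 2y = 25.2 + 2×28.4 = 82 ft.
Hydraulic radius R = A/P = 715.7/82 = 8.728 ft.
From Manning's equation, V = (1.486/n) R^(2/3) S^(1/2) = (1.486/0.034) × 8.728^(2/3) × 0.0067^(1/2) = 15.2 ft/s.

V = 15.2 ft/s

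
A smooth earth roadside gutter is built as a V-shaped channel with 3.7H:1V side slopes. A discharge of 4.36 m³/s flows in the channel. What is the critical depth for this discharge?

y_c = 0.777 m

At critical depth, Q² T / (g A³) = 1, i.e. A³/T = Q²/g = 4.36²/9.81 = 1.938.
At y = 0.929 m: A³/T = 4.736 — over.
At y = 0.601 m: A³/T = 0.5367 — short.
At y = 0.777 m: A³/T = 1.939 — close enough.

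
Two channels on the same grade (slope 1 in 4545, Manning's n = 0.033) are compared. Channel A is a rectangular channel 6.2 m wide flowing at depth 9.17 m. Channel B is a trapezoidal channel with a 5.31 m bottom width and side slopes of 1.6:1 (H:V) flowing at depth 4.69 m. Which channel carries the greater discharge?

Channel A: Flow area A = b·y = 6.2 × 9.17 = 56.85 m². Wetted perimeter P = b + 2y = 6.2 + 2×9.17 = 24.54 m. Hydraulic radius R = A/P = 56.85/24.54 = 2.317 m. Q_A = (1/0.033)·56.85·2.317^(2/3)·√0.00022 = 44.74 m³/s.
Channel B: With bottom width b = 5.31 m and side slope z = 1.6: A = (b + zy)y = (5.31 + 1.6×4.69)×4.69 = 60.1 m²; P = b + 2y√(1+z²) = 5.31 + 2×4.69×1.887 = 23.01 m. Hydraulic radius R = A/P = 60.1/23.01 = 2.612 m. Q_B = (1/0.033)·60.1·2.612^(2/3)·√0.00022 = 51.23 m³/s.
Q_A = 44.74 m³/s vs Q_B = 51.23 m³/s, so channel B carries more.

channel B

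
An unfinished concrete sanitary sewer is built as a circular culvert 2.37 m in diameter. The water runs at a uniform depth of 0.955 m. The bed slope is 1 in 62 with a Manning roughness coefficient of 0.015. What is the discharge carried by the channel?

Q = 9 m³/s

For a circular section of diameter D = 2.37 m at depth y = 0.955 m, the central angle is θ = 2 arccos(1 − 2y/D) = 2.751 rad. Then A = (D²/8)(θ − sin θ) = 1.664 m² and P = Dθ/2 = 3.26 m.
Hydraulic radius R = A/P = 1.664/3.26 = 0.5105 m.
Manning's equation: Q = (1/n) A R^(2/3) S^(1/2) = (1/0.015) × 1.664 × 0.5105^(2/3) × 0.01613^(1/2) = 9 m³/s.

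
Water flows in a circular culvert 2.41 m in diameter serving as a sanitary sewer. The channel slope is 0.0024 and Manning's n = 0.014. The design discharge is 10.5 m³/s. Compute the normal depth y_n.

y_n = 1.83 m

Manning's equation rearranged: A R^(2/3) = nQ / (1·√S) = 0.014 × 10.5 / (√0.0024) = 3.001.
At y = 2.2 m: A R^(2/3) = 3.486 — over.
At y = 1.62 m: A R^(2/3) = 2.58 — short.
At y = 1.83 m: A R^(2/3) = 3.01 — close enough.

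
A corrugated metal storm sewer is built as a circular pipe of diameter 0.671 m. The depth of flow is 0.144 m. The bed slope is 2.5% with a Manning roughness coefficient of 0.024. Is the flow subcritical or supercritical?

For a circular section of diameter D = 0.671 m at depth y = 0.144 m, the central angle is θ = 2 arccos(1 − 2y/D) = 1.927 rad. Then A = (D²/8)(θ − sin θ) = 0.05568 m² and P = Dθ/2 = 0.6464 m.
Hydraulic radius R = A/P = 0.05568/0.6464 = 0.08614 m.
V = (1/n) R^(2/3) √S = (1/0.024) × 0.08614^(2/3) × √0.025 = 1.285 m/s. Hydraulic depth D_h = A/T = 0.05568/0.551 = 0.1011 m.
Froude number Fr = V/√(g·D_h) = 1.285/√(9.81×0.1011) = 1.29, which is greater than 1, so the flow is supercritical.

supercritical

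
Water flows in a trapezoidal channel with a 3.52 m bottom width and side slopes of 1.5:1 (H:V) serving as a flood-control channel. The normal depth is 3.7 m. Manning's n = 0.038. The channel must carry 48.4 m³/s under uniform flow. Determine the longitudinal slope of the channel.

S = 0.0012

With bottom width b = 3.52 m and side slope z = 1.5: A = (b + zy)y = (3.52 + 1.5×3.7)×3.7 = 33.56 m²; P = b + 2y√(1+z²) = 3.52 + 2×3.7×1.803 = 16.86 m.
Hydraulic radius R = A/P = 33.56/16.86 = 1.99 m.
From Manning's equation, S = [nQ / (1 A R^(2/3))]² = [0.038 × 48.4 / (1 × 33.56 × 1.99^(2/3))]² = 0.0012.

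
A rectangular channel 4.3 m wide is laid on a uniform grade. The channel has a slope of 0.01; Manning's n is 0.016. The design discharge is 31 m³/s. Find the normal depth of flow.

Manning's equation rearranged: A R^(2/3) = nQ / (1·√S) = 0.016 × 31 / (√0.01) = 4.96.
Try y = 1.66 m: A R^(2/3) = 6.834 — over.
Try y = 1.08 m: A R^(2/3) = 3.727 — short.
Try y = 1.32 m: A R^(2/3) = 4.964 — close enough.

y_n = 1.32 m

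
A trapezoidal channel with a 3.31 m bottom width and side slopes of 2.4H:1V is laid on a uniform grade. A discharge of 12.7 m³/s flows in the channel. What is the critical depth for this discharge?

At critical depth, Q² T / (g A³) = 1, i.e. A³/T = Q²/g = 12.7²/9.81 = 16.44.
Try y = 1.09 m: A³/T = 31.55 — too large.
Try y = 0.711 m: A³/T = 6.749 — too small.
Try y = 0.913 m: A³/T = 16.47 — ≈ 16.44.

y_c = 0.913 m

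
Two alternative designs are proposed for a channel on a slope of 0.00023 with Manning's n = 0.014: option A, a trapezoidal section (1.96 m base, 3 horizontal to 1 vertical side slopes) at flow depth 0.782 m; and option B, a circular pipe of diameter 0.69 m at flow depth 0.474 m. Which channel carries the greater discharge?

channel A

Channel A: With bottom width b = 1.96 m and side slope z = 3: A = (b + zy)y = (1.96 + 3×0.782)×0.782 = 3.367 m²; P = b + 2y√(1+z²) = 1.96 + 2×0.782×3.162 = 6.906 m. Hydraulic radius R = A/P = 3.367/6.906 = 0.4876 m. Q_A = (1/0.014)·3.367·0.4876^(2/3)·√0.00023 = 2.26 m³/s.
Channel B: For a circular section of diameter D = 0.69 m at depth y = 0.474 m, the central angle is θ = 2 arccos(1 − 2y/D) = 3.908 rad. Then A = (D²/8)(θ − sin θ) = 0.2739 m² and P = Dθ/2 = 1.348 m. Hydraulic radius R = A/P = 0.2739/1.348 = 0.2031 m. Q_B = (1/0.014)·0.2739·0.2031^(2/3)·√0.00023 = 0.1025 m³/s.
Q_A = 2.26 m³/s vs Q_B = 0.1025 m³/s, so channel A carries more.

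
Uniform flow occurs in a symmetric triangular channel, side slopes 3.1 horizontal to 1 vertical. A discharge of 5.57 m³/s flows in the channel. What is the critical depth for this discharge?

y_c = 0.92 m

At critical depth, Q² T / (g A³) = 1, i.e. A³/T = Q²/g = 5.57²/9.81 = 3.163.
At y = 0.635 m: A³/T = 0.4961 — low.
At y = 0.92 m: A³/T = 3.167 — ≈ 3.163.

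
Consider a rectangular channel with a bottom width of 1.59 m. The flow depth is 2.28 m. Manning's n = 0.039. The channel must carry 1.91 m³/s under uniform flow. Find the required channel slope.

S = 0.000854

Flow area A = b·y = 1.59 × 2.28 = 3.625 m². Wetted perimeter P = b + 2y = 1.59 + 2×2.28 = 6.15 m.
Hydraulic radius R = A/P = 3.625/6.15 = 0.5895 m.
From Manning's equation, S = [nQ / (1 A R^(2/3))]² = [0.039 × 1.91 / (1 × 3.625 × 0.5895^(2/3))]² = 0.000854.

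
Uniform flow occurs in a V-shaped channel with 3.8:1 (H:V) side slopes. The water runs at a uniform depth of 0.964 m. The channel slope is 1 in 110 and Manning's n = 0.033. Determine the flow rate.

For a triangular section with side slope z = 3.8: A = zy² = 3.8×0.964² = 3.531 m²; P = 2y√(1+z²) = 2×0.964×3.929 = 7.576 m.
Hydraulic radius R = A/P = 3.531/7.576 = 0.4661 m.
Manning's equation: Q = (1/n) A R^(2/3) S^(1/2) = (1/0.033) × 3.531 × 0.4661^(2/3) × 0.009091^(1/2) = 6.13 m³/s.

Q = 6.13 m³/s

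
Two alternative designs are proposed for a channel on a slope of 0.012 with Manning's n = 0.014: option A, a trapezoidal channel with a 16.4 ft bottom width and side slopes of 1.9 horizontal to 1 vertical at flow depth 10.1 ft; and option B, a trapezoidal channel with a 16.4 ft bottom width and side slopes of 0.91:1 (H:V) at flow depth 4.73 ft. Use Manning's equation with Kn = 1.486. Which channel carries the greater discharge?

Channel A: With bottom width b = 16.4 ft and side slope z = 1.9: A = (b + zy)y = (16.4 + 1.9×10.1)×10.1 = 359.5 ft²; P = b + 2y√(1+z²) = 16.4 + 2×10.1×2.147 = 59.77 ft. Hydraulic radius R = A/P = 359.5/59.77 = 6.014 ft. Q_A = (1.486/0.014)·359.5·6.014^(2/3)·√0.012 = 13820 ft³/s.
Channel B: With bottom width b = 16.4 ft and side slope z = 0.91: A = (b + zy)y = (16.4 + 0.91×4.73)×4.73 = 97.93 ft²; P = b + 2y√(1+z²) = 16.4 + 2×4.73×1.352 = 29.19 ft. Hydraulic radius R = A/P = 97.93/29.19 = 3.355 ft. Q_B = (1.486/0.014)·97.93·3.355^(2/3)·√0.012 = 2552 ft³/s.
Q_A = 13820 ft³/s vs Q_B = 2552 ft³/s, so channel A carries more.

channel A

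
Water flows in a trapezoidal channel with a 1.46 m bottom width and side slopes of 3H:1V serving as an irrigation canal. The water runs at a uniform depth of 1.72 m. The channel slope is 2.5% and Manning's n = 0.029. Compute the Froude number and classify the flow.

With bottom width b = 1.46 m and side slope z = 3: A = (b + zy)y = (1.46 + 3×1.72)×1.72 = 11.39 m²; P = b + 2y√(1+z²) = 1.46 + 2×1.72×3.162 = 12.34 m.
Hydraulic radius R = A/P = 11.39/12.34 = 0.9229 m.
V = (1/n) R^(2/3) √S = (1/0.029) × 0.9229^(2/3) × √0.025 = 5.168 m/s. Hydraulic depth D_h = A/T = 11.39/11.78 = 0.9666 m.
Froude number Fr = V/√(g·D_h) = 5.168/√(9.81×0.9666) = 1.68, which is greater than 1, so the flow is supercritical.

supercritical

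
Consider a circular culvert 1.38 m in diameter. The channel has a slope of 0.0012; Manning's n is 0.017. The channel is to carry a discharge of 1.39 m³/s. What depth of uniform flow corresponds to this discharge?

Manning's equation rearranged: A R^(2/3) = nQ / (1·√S) = 0.017 × 1.39 / (√0.0012) = 0.6821.
Trying y = 1.2 m: A R^(2/3) = 0.7701 — too large.
Trying y = 0.817 m: A R^(2/3) = 0.4842 — too small.
Trying y = 1.05 m: A R^(2/3) = 0.682 — matches.

y_n = 1.05 m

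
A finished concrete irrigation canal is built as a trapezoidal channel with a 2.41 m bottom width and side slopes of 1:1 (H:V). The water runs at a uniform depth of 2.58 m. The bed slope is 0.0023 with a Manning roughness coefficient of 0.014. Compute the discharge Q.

Q = 53.2 m³/s

With bottom width b = 2.41 m and side slope z = 1: A = (b + zy)y = (2.41 + 1×2.58)×2.58 = 12.87 m²; P = b + 2y√(1+z²) = 2.41 + 2×2.58×1.414 = 9.707 m.
Hydraulic radius R = A/P = 12.87/9.707 = 1.326 m.
Manning's equation: Q = (1/n) A R^(2/3) S^(1/2) = (1/0.014) × 12.87 × 1.326^(2/3) × 0.0023^(1/2) = 53.2 m³/s.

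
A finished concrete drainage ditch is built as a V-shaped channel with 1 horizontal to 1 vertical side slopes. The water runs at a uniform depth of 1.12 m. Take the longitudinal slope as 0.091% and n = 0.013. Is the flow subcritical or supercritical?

For a triangular section with side slope z = 1: A = zy² = 1×1.12² = 1.254 m²; P = 2y√(1+z²) = 2×1.12×1.414 = 3.168 m.
Hydraulic radius R = A/P = 1.254/3.168 = 0.396 m.
V = (1/n) R^(2/3) √S = (1/0.013) × 0.396^(2/3) × √0.00091 = 1.251 m/s. Hydraulic depth D_h = A/T = 1.254/2.24 = 0.56 m.
Froude number Fr = V/√(g·D_h) = 1.251/√(9.81×0.56) = 0.534, which is less than 1, so the flow is subcritical.

subcritical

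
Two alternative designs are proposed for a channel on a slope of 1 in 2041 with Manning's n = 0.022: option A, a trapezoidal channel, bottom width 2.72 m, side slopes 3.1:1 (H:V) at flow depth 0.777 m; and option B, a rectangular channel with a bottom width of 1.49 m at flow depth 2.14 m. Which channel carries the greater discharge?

Channel A: With bottom width b = 2.72 m and side slope z = 3.1: A = (b + zy)y = (2.72 + 3.1×0.777)×0.777 = 3.985 m²; P = b + 2y√(1+z²) = 2.72 + 2×0.777×3.257 = 7.782 m. Hydraulic radius R = A/P = 3.985/7.782 = 0.5121 m. Q_A = (1/0.022)·3.985·0.5121^(2/3)·√0.00049 = 2.566 m³/s.
Channel B: Flow area A = b·y = 1.49 × 2.14 = 3.189 m². Wetted perimeter P = b + 2y = 1.49 + 2×2.14 = 5.77 m. Hydraulic radius R = A/P = 3.189/5.77 = 0.5526 m. Q_B = (1/0.022)·3.189·0.5526^(2/3)·√0.00049 = 2.16 m³/s.
Q_A = 2.566 m³/s vs Q_B = 2.16 m³/s, so channel A carries more.

channel A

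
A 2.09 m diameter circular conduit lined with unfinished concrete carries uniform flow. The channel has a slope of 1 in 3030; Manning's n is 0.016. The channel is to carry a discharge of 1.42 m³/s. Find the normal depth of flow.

Manning's equation rearranged: A R^(2/3) = nQ / (1·√S) = 0.016 × 1.42 / (√0.00033) = 1.251.
At y = 0.802 m: A R^(2/3) = 0.6949 — low.
At y = 1.12 m: A R^(2/3) = 1.249 — ≈ 1.251.

y_n = 1.12 m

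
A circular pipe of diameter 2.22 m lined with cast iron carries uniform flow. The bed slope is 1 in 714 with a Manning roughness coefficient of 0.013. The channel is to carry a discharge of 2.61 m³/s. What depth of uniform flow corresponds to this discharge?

y_n = 0.902 m

Manning's equation rearranged: A R^(2/3) = nQ / (1·√S) = 0.013 × 2.61 / (√0.001401) = 0.9066.
Trying y = 0.661 m: A R^(2/3) = 0.5045 — low.
Trying y = 1.09 m: A R^(2/3) = 1.267 — high.
Trying y = 0.902 m: A R^(2/3) = 0.9064 — ≈ 0.9066.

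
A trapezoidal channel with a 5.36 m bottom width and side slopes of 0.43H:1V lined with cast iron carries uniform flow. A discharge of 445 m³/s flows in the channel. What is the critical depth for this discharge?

At critical depth, Q² T / (g A³) = 1, i.e. A³/T = Q²/g = 445²/9.81 = 20190.
Try y = 5.99 m: A³/T = 10220 — too small.
Try y = 9.16 m: A³/T = 46680 — too large.
Try y = 7.27 m: A³/T = 20220 — ≈ 20190.

y_c = 7.27 m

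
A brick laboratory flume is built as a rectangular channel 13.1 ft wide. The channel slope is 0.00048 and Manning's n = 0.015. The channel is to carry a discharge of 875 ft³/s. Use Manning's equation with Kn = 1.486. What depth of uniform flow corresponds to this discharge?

Manning's equation rearranged: A R^(2/3) = nQ / (1.486·√S) = 0.015 × 875 / (1.486 × √0.00048) = 403.1.
Trying y = 8.97 ft: A R^(2/3) = 285.4 — short.
Trying y = 15 ft: A R^(2/3) = 540.3 — over.
Trying y = 11.8 ft: A R^(2/3) = 403.2 — close enough.

y_n = 11.8 ft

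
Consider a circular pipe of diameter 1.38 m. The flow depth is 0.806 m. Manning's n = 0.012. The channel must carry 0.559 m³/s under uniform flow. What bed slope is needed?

For a circular section of diameter D = 1.38 m at depth y = 0.806 m, the central angle is θ = 2 arccos(1 − 2y/D) = 3.479 rad. Then A = (D²/8)(θ − sin θ) = 0.9072 m² and P = Dθ/2 = 2.401 m.
Hydraulic radius R = A/P = 0.9072/2.401 = 0.3779 m.
From Manning's equation, S = [nQ / (1 A R^(2/3))]² = [0.012 × 0.559 / (1 × 0.9072 × 0.3779^(2/3))]² = 0.0002.

S = 0.0002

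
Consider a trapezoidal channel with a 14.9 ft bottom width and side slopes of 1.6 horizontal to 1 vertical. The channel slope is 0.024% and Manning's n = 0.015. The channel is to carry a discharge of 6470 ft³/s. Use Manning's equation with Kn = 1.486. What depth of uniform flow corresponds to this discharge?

Manning's equation rearranged: A R^(2/3) = nQ / (1.486·√S) = 0.015 × 6470 / (1.486 × √0.00024) = 4216.
At y = 21.3 ft: A R^(2/3) = 5144 — high.
At y = 19.5 ft: A R^(2/3) = 4217 — ≈ 4216.

y_n = 19.5 ft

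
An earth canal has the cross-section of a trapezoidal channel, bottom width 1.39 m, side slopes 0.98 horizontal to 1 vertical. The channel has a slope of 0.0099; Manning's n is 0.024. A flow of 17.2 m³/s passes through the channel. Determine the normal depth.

y_n = 1.61 m

Manning's equation rearranged: A R^(2/3) = nQ / (1·√S) = 0.024 × 17.2 / (√0.0099) = 4.149.
Try y = 2.03 m: A R^(2/3) = 6.721 — over.
Try y = 1.44 m: A R^(2/3) = 3.312 — short.
Try y = 1.61 m: A R^(2/3) = 4.152 — matches.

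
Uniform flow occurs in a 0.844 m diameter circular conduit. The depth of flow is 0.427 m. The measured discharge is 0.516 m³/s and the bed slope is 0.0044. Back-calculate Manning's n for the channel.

For a circular section of diameter D = 0.844 m at depth y = 0.427 m, the central angle is θ = 2 arccos(1 − 2y/D) = 3.165 rad. Then A = (D²/8)(θ − sin θ) = 0.284 m² and P = Dθ/2 = 1.336 m.
Hydraulic radius R = A/P = 0.284/1.336 = 0.2126 m.
Rearranging Manning's equation: n = (1/Q) A R^(2/3) S^(1/2) = (1/0.516) × 0.284 × 0.2126^(2/3) × √0.0044 = 0.013.

n = 0.013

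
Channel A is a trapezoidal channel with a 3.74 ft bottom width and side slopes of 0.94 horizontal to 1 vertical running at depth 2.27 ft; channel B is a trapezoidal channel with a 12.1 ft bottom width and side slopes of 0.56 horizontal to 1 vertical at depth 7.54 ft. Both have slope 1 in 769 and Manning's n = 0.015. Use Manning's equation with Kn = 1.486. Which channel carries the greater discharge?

channel B

Channel A: With bottom width b = 3.74 ft and side slope z = 0.94: A = (b + zy)y = (3.74 + 0.94×2.27)×2.27 = 13.33 ft²; P = b + 2y√(1+z²) = 3.74 + 2×2.27×1.372 = 9.971 ft. Hydraulic radius R = A/P = 13.33/9.971 = 1.337 ft. Q_A = (1.486/0.015)·13.33·1.337^(2/3)·√0.0013 = 57.82 ft³/s.
Channel B: With bottom width b = 12.1 ft and side slope z = 0.56: A = (b + zy)y = (12.1 + 0.56×7.54)×7.54 = 123.1 ft²; P = b + 2y√(1+z²) = 12.1 + 2×7.54×1.146 = 29.38 ft. Hydraulic radius R = A/P = 123.1/29.38 = 4.188 ft. Q_B = (1.486/0.015)·123.1·4.188^(2/3)·√0.0013 = 1142 ft³/s.
Q_A = 57.82 ft³/s vs Q_B = 1142 ft³/s, so channel B carries more.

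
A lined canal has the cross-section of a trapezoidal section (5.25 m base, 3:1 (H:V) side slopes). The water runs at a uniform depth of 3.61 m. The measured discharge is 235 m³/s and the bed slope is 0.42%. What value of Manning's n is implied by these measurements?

With bottom width b = 5.25 m and side slope z = 3: A = (b + zy)y = (5.25 + 3×3.61)×3.61 = 58.05 m²; P = b + 2y√(1+z²) = 5.25 + 2×3.61×3.162 = 28.08 m.
Hydraulic radius R = A/P = 58.05/28.08 = 2.067 m.
Rearranging Manning's equation: n = (1/Q) A R^(2/3) S^(1/2) = (1/235) × 58.05 × 2.067^(2/3) × √0.0042 = 0.026.

n = 0.026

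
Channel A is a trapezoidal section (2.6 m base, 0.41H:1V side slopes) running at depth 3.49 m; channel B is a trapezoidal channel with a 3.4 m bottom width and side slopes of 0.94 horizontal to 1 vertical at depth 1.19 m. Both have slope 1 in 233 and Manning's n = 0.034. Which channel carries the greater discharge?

channel A

Channel A: With bottom width b = 2.6 m and side slope z = 0.41: A = (b + zy)y = (2.6 + 0.41×3.49)×3.49 = 14.07 m²; P = b + 2y√(1+z²) = 2.6 + 2×3.49×1.081 = 10.14 m. Hydraulic radius R = A/P = 14.07/10.14 = 1.387 m. Q_A = (1/0.034)·14.07·1.387^(2/3)·√0.004292 = 33.71 m³/s.
Channel B: With bottom width b = 3.4 m and side slope z = 0.94: A = (b + zy)y = (3.4 + 0.94×1.19)×1.19 = 5.377 m²; P = b + 2y√(1+z²) = 3.4 + 2×1.19×1.372 = 6.666 m. Hydraulic radius R = A/P = 5.377/6.666 = 0.8066 m. Q_B = (1/0.034)·5.377·0.8066^(2/3)·√0.004292 = 8.978 m³/s.
Q_A = 33.71 m³/s vs Q_B = 8.978 m³/s, so channel A carries more.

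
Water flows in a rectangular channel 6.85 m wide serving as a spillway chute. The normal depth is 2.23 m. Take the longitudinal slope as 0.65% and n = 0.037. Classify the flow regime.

subcritical

Flow area A = b·y = 6.85 × 2.23 = 15.28 m². Wetted perimeter P = b + 2y = 6.85 + 2×2.23 = 11.31 m.
Hydraulic radius R = A/P = 15.28/11.31 = 1.351 m.
V = (1/n) R^(2/3) √S = (1/0.037) × 1.351^(2/3) × √0.0065 = 2.662 m/s. Hydraulic depth D_h = A/T = 15.28/6.85 = 2.23 m.
Froude number Fr = V/√(g·D_h) = 2.662/√(9.81×2.23) = 0.569, which is less than 1, so the flow is subcritical.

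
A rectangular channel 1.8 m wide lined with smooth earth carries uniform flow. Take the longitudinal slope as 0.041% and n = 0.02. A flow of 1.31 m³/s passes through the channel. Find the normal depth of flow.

Manning's equation rearranged: A R^(2/3) = nQ / (1·√S) = 0.02 × 1.31 / (√0.00041) = 1.294.
Try y = 0.805 m: A R^(2/3) = 0.819 — too small.
Try y = 1.14 m: A R^(2/3) = 1.298 — matches.

y_n = 1.14 m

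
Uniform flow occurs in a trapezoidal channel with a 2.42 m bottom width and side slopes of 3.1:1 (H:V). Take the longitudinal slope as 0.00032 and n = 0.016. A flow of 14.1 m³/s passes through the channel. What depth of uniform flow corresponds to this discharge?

y_n = 1.69 m

Manning's equation rearranged: A R^(2/3) = nQ / (1·√S) = 0.016 × 14.1 / (√0.00032) = 12.61.
At y = 1.91 m: A R^(2/3) = 16.69 — too large.
At y = 1.18 m: A R^(2/3) = 5.706 — too small.
At y = 1.69 m: A R^(2/3) = 12.63 — close enough.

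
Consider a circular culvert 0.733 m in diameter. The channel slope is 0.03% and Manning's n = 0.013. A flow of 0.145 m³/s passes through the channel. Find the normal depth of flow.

y_n = 0.496 m

Manning's equation rearranged: A R^(2/3) = nQ / (1·√S) = 0.013 × 0.145 / (√0.0003) = 0.1088.
At y = 0.63 m: A R^(2/3) = 0.1414 — over.
At y = 0.363 m: A R^(2/3) = 0.06697 — short.
At y = 0.496 m: A R^(2/3) = 0.1089 — close enough.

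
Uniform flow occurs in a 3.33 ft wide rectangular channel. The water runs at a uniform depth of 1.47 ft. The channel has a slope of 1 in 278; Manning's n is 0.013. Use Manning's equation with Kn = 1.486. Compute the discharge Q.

Q = 28.5 ft³/s

Flow area A = b·y = 3.33 × 1.47 = 4.895 ft². Wetted perimeter P = b + 2y = 3.33 + 2×1.47 = 6.27 ft.
Hydraulic radius R = A/P = 4.895/6.27 = 0.7807 ft.
Manning's equation: Q = (1.486/n) A R^(2/3) S^(1/2) = (1.486/0.013) × 4.895 × 0.7807^(2/3) × 0.003597^(1/2) = 28.5 ft³/s.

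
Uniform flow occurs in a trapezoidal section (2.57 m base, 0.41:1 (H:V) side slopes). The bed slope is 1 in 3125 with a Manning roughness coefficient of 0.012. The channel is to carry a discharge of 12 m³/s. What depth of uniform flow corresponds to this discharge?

Manning's equation rearranged: A R^(2/3) = nQ / (1·√S) = 0.012 × 12 / (√0.00032) = 8.05.
Try y = 1.94 m: A R^(2/3) = 6.377 — low.
Try y = 2.57 m: A R^(2/3) = 10.2 — high.
Try y = 2.23 m: A R^(2/3) = 8.034 — close enough.

y_n = 2.23 m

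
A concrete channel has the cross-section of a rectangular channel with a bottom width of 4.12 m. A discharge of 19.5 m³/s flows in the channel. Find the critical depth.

For a rectangular channel, critical depth y_c = (q²/g)^(1/3) where q = Q/b = 19.5/4.12 = 4.733 m²/s.
So y_c = (4.733²/9.81)^(1/3) = 1.32 m.

y_c = 1.32 m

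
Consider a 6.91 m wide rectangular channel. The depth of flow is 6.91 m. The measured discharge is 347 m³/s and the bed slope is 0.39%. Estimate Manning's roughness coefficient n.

Flow area A = b·y = 6.91 × 6.91 = 47.75 m². Wetted perimeter P = b + 2y = 6.91 + 2×6.91 = 20.73 m.
Hydraulic radius R = A/P = 47.75/20.73 = 2.303 m.
Rearranging Manning's equation: n = (1/Q) A R^(2/3) S^(1/2) = (1/347) × 47.75 × 2.303^(2/3) × √0.0039 = 0.015.

n = 0.015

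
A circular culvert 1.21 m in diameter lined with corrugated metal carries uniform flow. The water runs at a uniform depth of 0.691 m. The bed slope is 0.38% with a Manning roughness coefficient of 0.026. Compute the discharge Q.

Q = 0.764 m³/s

For a circular section of diameter D = 1.21 m at depth y = 0.691 m, the central angle is θ = 2 arccos(1 − 2y/D) = 3.427 rad. Then A = (D²/8)(θ − sin θ) = 0.6787 m² and P = Dθ/2 = 2.073 m.
Hydraulic radius R = A/P = 0.6787/2.073 = 0.3273 m.
Manning's equation: Q = (1/n) A R^(2/3) S^(1/2) = (1/0.026) × 0.6787 × 0.3273^(2/3) × 0.0038^(1/2) = 0.764 m³/s.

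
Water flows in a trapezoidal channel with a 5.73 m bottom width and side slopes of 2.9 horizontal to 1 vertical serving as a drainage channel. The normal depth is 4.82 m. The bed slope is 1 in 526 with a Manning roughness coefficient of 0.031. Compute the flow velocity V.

With bottom width b = 5.73 m and side slope z = 2.9: A = (b + zy)y = (5.73 + 2.9×4.82)×4.82 = 94.99 m²; P = b + 2y√(1+z²) = 5.73 + 2×4.82×3.068 = 35.3 m.
Hydraulic radius R = A/P = 94.99/35.3 = 2.691 m.
From Manning's equation, V = (1/n) R^(2/3) S^(1/2) = (1/0.031) × 2.691^(2/3) × 0.001901^(1/2) = 2.72 m/s.

V = 2.72 m/s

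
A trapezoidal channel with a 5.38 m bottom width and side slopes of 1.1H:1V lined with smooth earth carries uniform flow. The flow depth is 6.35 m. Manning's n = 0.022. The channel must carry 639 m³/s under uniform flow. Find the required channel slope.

With bottom width b = 5.38 m and side slope z = 1.1: A = (b + zy)y = (5.38 + 1.1×6.35)×6.35 = 78.52 m²; P = b + 2y√(1+z²) = 5.38 + 2×6.35×1.487 = 24.26 m.
Hydraulic radius R = A/P = 78.52/24.26 = 3.237 m.
From Manning's equation, S = [nQ / (1 A R^(2/3))]² = [0.022 × 639 / (1 × 78.52 × 3.237^(2/3))]² = 0.0067.

S = 0.0067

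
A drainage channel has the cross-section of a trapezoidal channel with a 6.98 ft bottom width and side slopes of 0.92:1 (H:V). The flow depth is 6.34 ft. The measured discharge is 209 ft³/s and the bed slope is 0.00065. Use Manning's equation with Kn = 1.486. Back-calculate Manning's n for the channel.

With bottom width b = 6.98 ft and side slope z = 0.92: A = (b + zy)y = (6.98 + 0.92×6.34)×6.34 = 81.23 ft²; P = b + 2y√(1+z²) = 6.98 + 2×6.34×1.359 = 24.21 ft.
Hydraulic radius R = A/P = 81.23/24.21 = 3.355 ft.
Rearranging Manning's equation: n = (1.486/Q) A R^(2/3) S^(1/2) = (1.486/209) × 81.23 × 3.355^(2/3) × √0.00065 = 0.033.

n = 0.033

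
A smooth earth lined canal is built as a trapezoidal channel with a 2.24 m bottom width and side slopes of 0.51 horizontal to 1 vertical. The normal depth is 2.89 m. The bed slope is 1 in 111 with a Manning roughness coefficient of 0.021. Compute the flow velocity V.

With bottom width b = 2.24 m and side slope z = 0.51: A = (b + zy)y = (2.24 + 0.51×2.89)×2.89 = 10.73 m²; P = b + 2y√(1+z²) = 2.24 + 2×2.89×1.123 = 8.728 m.
Hydraulic radius R = A/P = 10.73/8.728 = 1.23 m.
From Manning's equation, V = (1/n) R^(2/3) S^(1/2) = (1/0.021) × 1.23^(2/3) × 0.009009^(1/2) = 5.19 m/s.

V = 5.19 m/s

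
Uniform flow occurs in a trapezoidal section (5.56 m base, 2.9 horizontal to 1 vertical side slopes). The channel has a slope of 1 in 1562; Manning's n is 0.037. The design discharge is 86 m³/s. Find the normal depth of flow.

Manning's equation rearranged: A R^(2/3) = nQ / (1·√S) = 0.037 × 86 / (√0.0006402) = 125.8.
At y = 2.81 m: A R^(2/3) = 54.65 — short.
At y = 4.1 m: A R^(2/3) = 125.7 — matches.

y_n = 4.1 m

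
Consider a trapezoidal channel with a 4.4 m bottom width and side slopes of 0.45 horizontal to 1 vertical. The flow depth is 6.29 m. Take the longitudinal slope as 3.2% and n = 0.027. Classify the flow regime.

With bottom width b = 4.4 m and side slope z = 0.45: A = (b + zy)y = (4.4 + 0.45×6.29)×6.29 = 45.48 m²; P = b + 2y√(1+z²) = 4.4 + 2×6.29×1.097 = 18.2 m.
Hydraulic radius R = A/P = 45.48/18.2 = 2.5 m.
V = (1/n) R^(2/3) √S = (1/0.027) × 2.5^(2/3) × √0.032 = 12.2 m/s. Hydraulic depth D_h = A/T = 45.48/10.06 = 4.52 m.
Froude number Fr = V/√(g·D_h) = 12.2/√(9.81×4.52) = 1.83, which is greater than 1, so the flow is supercritical.

supercritical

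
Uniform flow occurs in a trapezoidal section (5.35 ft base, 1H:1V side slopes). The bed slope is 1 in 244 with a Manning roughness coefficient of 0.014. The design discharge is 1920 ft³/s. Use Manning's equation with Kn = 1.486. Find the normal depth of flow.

y_n = 8.31 ft

Manning's equation rearranged: A R^(2/3) = nQ / (1.486·√S) = 0.014 × 1920 / (1.486 × √0.004098) = 282.6.
Try y = 7.39 ft: A R^(2/3) = 220.6 — low.
Try y = 8.31 ft: A R^(2/3) = 282.9 — ≈ 282.6.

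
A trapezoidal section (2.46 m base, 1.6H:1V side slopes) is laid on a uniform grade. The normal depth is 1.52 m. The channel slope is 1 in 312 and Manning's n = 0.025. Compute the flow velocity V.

V = 2.12 m/s

With bottom width b = 2.46 m and side slope z = 1.6: A = (b + zy)y = (2.46 + 1.6×1.52)×1.52 = 7.436 m²; P = b + 2y√(1+z²) = 2.46 + 2×1.52×1.887 = 8.196 m.
Hydraulic radius R = A/P = 7.436/8.196 = 0.9073 m.
From Manning's equation, V = (1/n) R^(2/3) S^(1/2) = (1/0.025) × 0.9073^(2/3) × 0.003205^(1/2) = 2.12 m/s.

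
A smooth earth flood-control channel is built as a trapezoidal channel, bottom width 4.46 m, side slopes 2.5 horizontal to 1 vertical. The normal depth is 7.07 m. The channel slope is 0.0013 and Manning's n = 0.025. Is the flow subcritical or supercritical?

subcritical

With bottom width b = 4.46 m and side slope z = 2.5: A = (b + zy)y = (4.46 + 2.5×7.07)×7.07 = 156.5 m²; P = b + 2y√(1+z²) = 4.46 + 2×7.07×2.693 = 42.53 m.
Hydraulic radius R = A/P = 156.5/42.53 = 3.679 m.
V = (1/n) R^(2/3) √S = (1/0.025) × 3.679^(2/3) × √0.0013 = 3.437 m/s. Hydraulic depth D_h = A/T = 156.5/39.81 = 3.931 m.
Froude number Fr = V/√(g·D_h) = 3.437/√(9.81×3.931) = 0.554, which is less than 1, so the flow is subcritical.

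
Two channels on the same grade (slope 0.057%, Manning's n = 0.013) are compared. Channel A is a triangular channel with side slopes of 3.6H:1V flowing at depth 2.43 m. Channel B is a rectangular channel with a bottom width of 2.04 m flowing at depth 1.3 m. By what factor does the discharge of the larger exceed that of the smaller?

Channel A: For a triangular section with side slope z = 3.6: A = zy² = 3.6×2.43² = 21.26 m²; P = 2y√(1+z²) = 2×2.43×3.736 = 18.16 m. Hydraulic radius R = A/P = 21.26/18.16 = 1.171 m. Q_A = (1/0.013)·21.26·1.171^(2/3)·√0.00057 = 43.36 m³/s.
Channel B: Flow area A = b·y = 2.04 × 1.3 = 2.652 m². Wetted perimeter P = b + 2y = 2.04 + 2×1.3 = 4.64 m. Hydraulic radius R = A/P = 2.652/4.64 = 0.5716 m. Q_B = (1/0.013)·2.652·0.5716^(2/3)·√0.00057 = 3.354 m³/s.
The larger discharge is 43.36 m³/s and the smaller is 3.354 m³/s; the ratio is 12.9.

12.9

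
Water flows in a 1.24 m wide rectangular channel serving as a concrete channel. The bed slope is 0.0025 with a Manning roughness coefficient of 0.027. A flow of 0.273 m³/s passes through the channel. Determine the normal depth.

y_n = 0.331 m

Manning's equation rearranged: A R^(2/3) = nQ / (1·√S) = 0.027 × 0.273 / (√0.0025) = 0.1474.
Trying y = 0.245 m: A R^(2/3) = 0.09527 — low.
Trying y = 0.331 m: A R^(2/3) = 0.1477 — ≈ 0.1474.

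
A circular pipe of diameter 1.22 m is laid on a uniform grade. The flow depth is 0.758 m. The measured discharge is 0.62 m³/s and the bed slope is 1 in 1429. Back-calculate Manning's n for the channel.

n = 0.016

For a circular section of diameter D = 1.22 m at depth y = 0.758 m, the central angle is θ = 2 arccos(1 − 2y/D) = 3.632 rad. Then A = (D²/8)(θ − sin θ) = 0.7633 m² and P = Dθ/2 = 2.215 m.
Hydraulic radius R = A/P = 0.7633/2.215 = 0.3445 m.
Rearranging Manning's equation: n = (1/Q) A R^(2/3) S^(1/2) = (1/0.62) × 0.7633 × 0.3445^(2/3) × √0.0006998 = 0.016.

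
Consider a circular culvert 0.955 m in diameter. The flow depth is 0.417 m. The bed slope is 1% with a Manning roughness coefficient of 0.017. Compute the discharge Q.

Q = 0.64 m³/s

For a circular section of diameter D = 0.955 m at depth y = 0.417 m, the central angle is θ = 2 arccos(1 − 2y/D) = 2.888 rad. Then A = (D²/8)(θ − sin θ) = 0.3005 m² and P = Dθ/2 = 1.379 m.
Hydraulic radius R = A/P = 0.3005/1.379 = 0.218 m.
Manning's equation: Q = (1/n) A R^(2/3) S^(1/2) = (1/0.017) × 0.3005 × 0.218^(2/3) × 0.01^(1/2) = 0.64 m³/s.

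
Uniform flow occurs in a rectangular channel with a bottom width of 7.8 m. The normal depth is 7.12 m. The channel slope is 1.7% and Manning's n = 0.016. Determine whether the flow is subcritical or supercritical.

Flow area A = b·y = 7.8 × 7.12 = 55.54 m². Wetted perimeter P = b + 2y = 7.8 + 2×7.12 = 22.04 m.
Hydraulic radius R = A/P = 55.54/22.04 = 2.52 m.
V = (1/n) R^(2/3) √S = (1/0.016) × 2.52^(2/3) × √0.017 = 15.09 m/s. Hydraulic depth D_h = A/T = 55.54/7.8 = 7.12 m.
Froude number Fr = V/√(g·D_h) = 15.09/√(9.81×7.12) = 1.81, which is greater than 1, so the flow is supercritical.

supercritical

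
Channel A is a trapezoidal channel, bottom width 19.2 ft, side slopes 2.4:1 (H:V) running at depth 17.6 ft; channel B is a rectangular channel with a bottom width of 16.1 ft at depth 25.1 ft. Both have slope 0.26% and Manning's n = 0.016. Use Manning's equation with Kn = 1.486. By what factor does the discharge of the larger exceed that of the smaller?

3.66

Channel A: With bottom width b = 19.2 ft and side slope z = 2.4: A = (b + zy)y = (19.2 + 2.4×17.6)×17.6 = 1081 ft²; P = b + 2y√(1+z²) = 19.2 + 2×17.6×2.6 = 110.7 ft. Hydraulic radius R = A/P = 1081/110.7 = 9.766 ft. Q_A = (1.486/0.016)·1081·9.766^(2/3)·√0.0026 = 23400 ft³/s.
Channel B: Flow area A = b·y = 16.1 × 25.1 = 404.1 ft². Wetted perimeter P = b + 2y = 16.1 + 2×25.1 = 66.3 ft. Hydraulic radius R = A/P = 404.1/66.3 = 6.095 ft. Q_B = (1.486/0.016)·404.1·6.095^(2/3)·√0.0026 = 6386 ft³/s.
The larger discharge is 23400 ft³/s and the smaller is 6386 ft³/s; the ratio is 3.66.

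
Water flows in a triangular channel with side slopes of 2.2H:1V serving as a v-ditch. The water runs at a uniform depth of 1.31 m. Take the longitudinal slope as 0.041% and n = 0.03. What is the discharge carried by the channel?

For a triangular section with side slope z = 2.2: A = zy² = 2.2×1.31² = 3.775 m²; P = 2y√(1+z²) = 2×1.31×2.417 = 6.332 m.
Hydraulic radius R = A/P = 3.775/6.332 = 0.5963 m.
Manning's equation: Q = (1/n) A R^(2/3) S^(1/2) = (1/0.03) × 3.775 × 0.5963^(2/3) × 0.00041^(1/2) = 1.81 m³/s.

Q = 1.81 m³/s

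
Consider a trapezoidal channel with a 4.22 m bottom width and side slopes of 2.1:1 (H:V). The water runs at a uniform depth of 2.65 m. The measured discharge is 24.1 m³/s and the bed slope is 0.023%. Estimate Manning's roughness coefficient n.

With bottom width b = 4.22 m and side slope z = 2.1: A = (b + zy)y = (4.22 + 2.1×2.65)×2.65 = 25.93 m²; P = b + 2y√(1+z²) = 4.22 + 2×2.65×2.326 = 16.55 m.
Hydraulic radius R = A/P = 25.93/16.55 = 1.567 m.
Rearranging Manning's equation: n = (1/Q) A R^(2/3) S^(1/2) = (1/24.1) × 25.93 × 1.567^(2/3) × √0.00023 = 0.022.

n = 0.022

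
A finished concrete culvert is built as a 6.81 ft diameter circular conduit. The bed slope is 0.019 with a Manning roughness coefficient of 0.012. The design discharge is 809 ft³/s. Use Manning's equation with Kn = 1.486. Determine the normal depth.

y_n = 5.11 ft

Manning's equation rearranged: A R^(2/3) = nQ / (1.486·√S) = 0.012 × 809 / (1.486 × √0.019) = 47.4.
At y = 4.12 ft: A R^(2/3) = 35.33 — too small.
At y = 5.89 ft: A R^(2/3) = 54.17 — too large.
At y = 5.11 ft: A R^(2/3) = 47.38 — matches.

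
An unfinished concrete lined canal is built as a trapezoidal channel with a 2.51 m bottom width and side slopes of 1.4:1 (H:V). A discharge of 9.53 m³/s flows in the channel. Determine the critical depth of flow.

y_c = 0.946 m

At critical depth, Q² T / (g A³) = 1, i.e. A³/T = Q²/g = 9.53²/9.81 = 9.258.
At y = 1.21 m: A³/T = 22.32 — over.
At y = 0.813 m: A³/T = 5.451 — short.
At y = 0.946 m: A³/T = 9.252 — matches.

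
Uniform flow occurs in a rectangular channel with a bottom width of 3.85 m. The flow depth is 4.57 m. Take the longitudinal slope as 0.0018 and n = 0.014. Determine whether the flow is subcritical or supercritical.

subcritical

Flow area A = b·y = 3.85 × 4.57 = 17.59 m². Wetted perimeter P = b + 2y = 3.85 + 2×4.57 = 12.99 m.
Hydraulic radius R = A/P = 17.59/12.99 = 1.354 m.
V = (1/n) R^(2/3) √S = (1/0.014) × 1.354^(2/3) × √0.0018 = 3.71 m/s. Hydraulic depth D_h = A/T = 17.59/3.85 = 4.57 m.
Froude number Fr = V/√(g·D_h) = 3.71/√(9.81×4.57) = 0.554, which is less than 1, so the flow is subcritical.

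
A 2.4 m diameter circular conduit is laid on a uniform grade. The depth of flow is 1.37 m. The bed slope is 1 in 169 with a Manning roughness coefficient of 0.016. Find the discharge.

Q = 9.62 m³/s

For a circular section of diameter D = 2.4 m at depth y = 1.37 m, the central angle is θ = 2 arccos(1 − 2y/D) = 3.426 rad. Then A = (D²/8)(θ − sin θ) = 2.669 m² and P = Dθ/2 = 4.111 m.
Hydraulic radius R = A/P = 2.669/4.111 = 0.6491 m.
Manning's equation: Q = (1/n) A R^(2/3) S^(1/2) = (1/0.016) × 2.669 × 0.6491^(2/3) × 0.005917^(1/2) = 9.62 m³/s.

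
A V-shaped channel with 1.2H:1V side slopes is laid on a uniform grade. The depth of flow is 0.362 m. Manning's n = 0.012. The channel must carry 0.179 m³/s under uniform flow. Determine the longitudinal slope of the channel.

S = 0.00259

For a triangular section with side slope z = 1.2: A = zy² = 1.2×0.362² = 0.1573 m²; P = 2y√(1+z²) = 2×0.362×1.562 = 1.131 m.
Hydraulic radius R = A/P = 0.1573/1.131 = 0.139 m.
From Manning's equation, S = [nQ / (1 A R^(2/3))]² = [0.012 × 0.179 / (1 × 0.1573 × 0.139^(2/3))]² = 0.00259.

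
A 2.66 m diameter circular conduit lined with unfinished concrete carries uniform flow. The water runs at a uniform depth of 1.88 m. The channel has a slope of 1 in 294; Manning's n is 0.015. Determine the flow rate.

For a circular section of diameter D = 2.66 m at depth y = 1.88 m, the central angle is θ = 2 arccos(1 − 2y/D) = 3.994 rad. Then A = (D²/8)(θ − sin θ) = 4.199 m² and P = Dθ/2 = 5.312 m.
Hydraulic radius R = A/P = 4.199/5.312 = 0.7904 m.
Manning's equation: Q = (1/n) A R^(2/3) S^(1/2) = (1/0.015) × 4.199 × 0.7904^(2/3) × 0.003401^(1/2) = 14 m³/s.

Q = 14 m³/s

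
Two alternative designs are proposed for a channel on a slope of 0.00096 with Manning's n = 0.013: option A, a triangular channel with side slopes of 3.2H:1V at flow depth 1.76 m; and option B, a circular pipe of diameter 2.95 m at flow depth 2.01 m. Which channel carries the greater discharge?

channel A

Channel A: For a triangular section with side slope z = 3.2: A = zy² = 3.2×1.76² = 9.912 m²; P = 2y√(1+z²) = 2×1.76×3.353 = 11.8 m. Hydraulic radius R = A/P = 9.912/11.8 = 0.8399 m. Q_A = (1/0.013)·9.912·0.8399^(2/3)·√0.00096 = 21.03 m³/s.
Channel B: For a circular section of diameter D = 2.95 m at depth y = 2.01 m, the central angle is θ = 2 arccos(1 − 2y/D) = 3.884 rad. Then A = (D²/8)(θ − sin θ) = 4.96 m² and P = Dθ/2 = 5.729 m. Hydraulic radius R = A/P = 4.96/5.729 = 0.8659 m. Q_B = (1/0.013)·4.96·0.8659^(2/3)·√0.00096 = 10.74 m³/s.
Q_A = 21.03 m³/s vs Q_B = 10.74 m³/s, so channel A carries more.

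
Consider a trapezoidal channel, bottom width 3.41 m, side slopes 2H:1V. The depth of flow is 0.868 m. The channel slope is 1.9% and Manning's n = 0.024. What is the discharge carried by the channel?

With bottom width b = 3.41 m and side slope z = 2: A = (b + zy)y = (3.41 + 2×0.868)×0.868 = 4.467 m²; P = b + 2y√(1+z²) = 3.41 + 2×0.868×2.236 = 7.292 m.
Hydraulic radius R = A/P = 4.467/7.292 = 0.6126 m.
Manning's equation: Q = (1/n) A R^(2/3) S^(1/2) = (1/0.024) × 4.467 × 0.6126^(2/3) × 0.019^(1/2) = 18.5 m³/s.

Q = 18.5 m³/s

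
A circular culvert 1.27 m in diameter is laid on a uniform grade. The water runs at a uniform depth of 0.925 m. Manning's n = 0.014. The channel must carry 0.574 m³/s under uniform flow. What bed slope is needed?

For a circular section of diameter D = 1.27 m at depth y = 0.925 m, the central angle is θ = 2 arccos(1 − 2y/D) = 4.09 rad. Then A = (D²/8)(θ − sin θ) = 0.9884 m² and P = Dθ/2 = 2.597 m.
Hydraulic radius R = A/P = 0.9884/2.597 = 0.3806 m.
From Manning's equation, S = [nQ / (1 A R^(2/3))]² = [0.014 × 0.574 / (1 × 0.9884 × 0.3806^(2/3))]² = 0.00024.

S = 0.00024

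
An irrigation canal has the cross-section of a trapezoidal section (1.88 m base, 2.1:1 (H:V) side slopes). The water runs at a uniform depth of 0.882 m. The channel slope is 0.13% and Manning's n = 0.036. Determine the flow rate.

Q = 2.21 m³/s

With bottom width b = 1.88 m and side slope z = 2.1: A = (b + zy)y = (1.88 + 2.1×0.882)×0.882 = 3.292 m²; P = b + 2y√(1+z²) = 1.88 + 2×0.882×2.326 = 5.983 m.
Hydraulic radius R = A/P = 3.292/5.983 = 0.5502 m.
Manning's equation: Q = (1/n) A R^(2/3) S^(1/2) = (1/0.036) × 3.292 × 0.5502^(2/3) × 0.0013^(1/2) = 2.21 m³/s.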